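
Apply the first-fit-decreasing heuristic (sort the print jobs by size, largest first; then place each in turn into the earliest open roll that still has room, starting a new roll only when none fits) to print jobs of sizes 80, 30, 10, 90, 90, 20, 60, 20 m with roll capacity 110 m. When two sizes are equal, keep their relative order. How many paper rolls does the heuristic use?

4

Sorted descending: 90, 90, 80, 60, 30, 20, 20, 10.
  90 → roll 1 (new)  [load 90/110]
  90 → roll 2 (new)  [load 90/110]
  80 → roll 3 (new)  [load 80/110]
  60 → roll 4 (new)  [load 60/110]
  30 → roll 3  [load 110/110]
  20 → roll 1  [load 110/110]
  20 → roll 2  [load 110/110]
  10 → roll 4  [load 70/110]
4 paper rolls opened.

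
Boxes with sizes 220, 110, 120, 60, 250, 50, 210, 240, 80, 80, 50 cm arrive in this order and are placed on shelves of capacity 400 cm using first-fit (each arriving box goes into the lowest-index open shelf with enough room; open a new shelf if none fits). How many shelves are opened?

4

  220 → shelf 1 (new)  [load 220/400]
  110 → shelf 1  [load 330/400]
  120 → shelf 2 (new)  [load 120/400]
  60 → shelf 1  [load 390/400]
  250 → shelf 2  [load 370/400]
  50 → shelf 3 (new)  [load 50/400]
  210 → shelf 3  [load 260/400]
  240 → shelf 4 (new)  [load 240/400]
  80 → shelf 3  [load 340/400]
  80 → shelf 4  [load 320/400]
  50 → shelf 3  [load 390/400]
4 shelves opened.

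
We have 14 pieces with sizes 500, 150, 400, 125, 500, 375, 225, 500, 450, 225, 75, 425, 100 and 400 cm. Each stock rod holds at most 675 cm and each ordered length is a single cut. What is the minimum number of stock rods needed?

8

Total = 500 + 500 + 500 + 450 + 425 + 400 + 400 + 375 + 225 + 225 + 150 + 125 + 100 + 75 = 4450 cm.
Lower bound: ⌈4450/675⌉ = 7 stock rods.
Also, 8 pieces each exceed 675/2 cm, and no two of those can share a stock rod, so at least 8 stock rods are needed.
A packing using 8 stock rods:
  stock rod 1: 500 + 150 = 650
  stock rod 2: 500 + 125 = 625
  stock rod 3: 500 + 100 + 75 = 675
  stock rod 4: 450 + 225 = 675
  stock rod 5: 425 + 225 = 650
  stock rod 6: 400 = 400
  stock rod 7: 400 = 400
  stock rod 8: 375 = 375
This matches the lower bound, so 8 is optimal.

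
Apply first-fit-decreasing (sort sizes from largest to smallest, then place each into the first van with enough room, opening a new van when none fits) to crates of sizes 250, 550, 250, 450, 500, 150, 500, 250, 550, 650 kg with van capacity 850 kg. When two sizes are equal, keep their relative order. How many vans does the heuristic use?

Sorted descending: 650, 550, 550, 500, 500, 450, 250, 250, 250, 150.
  650 → van 1 (new)  [load 650/850]
  550 → van 2 (new)  [load 550/850]
  550 → van 3 (new)  [load 550/850]
  500 → van 4 (new)  [load 500/850]
  500 → van 5 (new)  [load 500/850]
  450 → van 6 (new)  [load 450/850]
  250 → van 2  [load 800/850]
  250 → van 3  [load 800/850]
  250 → van 4  [load 750/850]
  150 → van 1  [load 800/850]
6 vans opened.

6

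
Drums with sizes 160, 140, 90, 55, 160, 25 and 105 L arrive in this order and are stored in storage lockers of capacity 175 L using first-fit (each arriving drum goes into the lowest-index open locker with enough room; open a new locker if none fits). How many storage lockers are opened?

5

  160 → locker 1 (new)  [load 160/175]
  140 → locker 2 (new)  [load 140/175]
  90 → locker 3 (new)  [load 90/175]
  55 → locker 3  [load 145/175]
  160 → locker 4 (new)  [load 160/175]
  25 → locker 2  [load 165/175]
  105 → locker 5 (new)  [load 105/175]
5 storage lockers opened.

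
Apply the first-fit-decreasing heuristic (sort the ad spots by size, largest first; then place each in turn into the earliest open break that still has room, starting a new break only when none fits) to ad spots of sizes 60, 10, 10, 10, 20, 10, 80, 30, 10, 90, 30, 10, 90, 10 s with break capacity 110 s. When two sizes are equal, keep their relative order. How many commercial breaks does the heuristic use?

5

Sorted descending: 90, 90, 80, 60, 30, 30, 20, 10, 10, 10, 10, 10, 10, 10.
  90 → break 1 (new)  [load 90/110]
  90 → break 2 (new)  [load 90/110]
  80 → break 3 (new)  [load 80/110]
  60 → break 4 (new)  [load 60/110]
  30 → break 3  [load 110/110]
  30 → break 4  [load 90/110]
  20 → break 1  [load 110/110]
  10 → break 2  [load 100/110]
  10 → break 2  [load 110/110]
  10 → break 4  [load 100/110]
  10 → break 4  [load 110/110]
  10 → break 5 (new)  [load 10/110]
  10 → break 5  [load 20/110]
  10 → break 5  [load 30/110]
5 commercial breaks opened.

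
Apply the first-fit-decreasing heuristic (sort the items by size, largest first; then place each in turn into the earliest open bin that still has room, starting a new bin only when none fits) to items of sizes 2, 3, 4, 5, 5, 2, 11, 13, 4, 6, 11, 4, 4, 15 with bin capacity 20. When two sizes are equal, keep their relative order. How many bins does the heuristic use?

Sorted descending: 15, 13, 11, 11, 6, 5, 5, 4, 4, 4, 4, 3, 2, 2.
  15 → bin 1 (new)  [load 15/20]
  13 → bin 2 (new)  [load 13/20]
  11 → bin 3 (new)  [load 11/20]
  11 → bin 4 (new)  [load 11/20]
  6 → bin 2  [load 19/20]
  5 → bin 1  [load 20/20]
  5 → bin 3  [load 16/20]
  4 → bin 3  [load 20/20]
  4 → bin 4  [load 15/20]
  4 → bin 4  [load 19/20]
  4 → bin 5 (new)  [load 4/20]
  3 → bin 5  [load 7/20]
  2 → bin 5  [load 9/20]
  2 → bin 5  [load 11/20]
5 bins opened.

5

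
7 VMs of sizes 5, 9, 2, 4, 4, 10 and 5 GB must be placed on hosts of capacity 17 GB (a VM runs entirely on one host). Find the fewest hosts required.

3

Total = 10 + 9 + 5 + 5 + 4 + 4 + 2 = 39 GB.
Lower bound: ⌈39/17⌉ = 3 hosts.
A packing using 3 hosts:
  host 1: 10 + 5 + 2 = 17
  host 2: 9 + 5 = 14
  host 3: 4 + 4 = 8
This matches the lower bound, so 3 is optimal.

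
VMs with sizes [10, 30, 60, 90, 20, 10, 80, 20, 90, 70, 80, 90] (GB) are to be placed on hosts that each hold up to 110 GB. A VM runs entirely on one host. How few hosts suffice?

7

Total = 90 + 90 + 90 + 80 + 80 + 70 + 60 + 30 + 20 + 20 + 10 + 10 = 650 GB.
Lower bound: ⌈650/110⌉ = 6 hosts.
Also, 7 VMs each exceed 55 GB, and no two of those can share a host, so at least 7 hosts are needed.
A packing using 7 hosts:
  host 1: 90 + 20 = 110
  host 2: 90 + 20 = 110
  host 3: 90 + 10 + 10 = 110
  host 4: 80 + 30 = 110
  host 5: 80 = 80
  host 6: 70 = 70
  host 7: 60 = 60
This matches the lower bound, so 7 is optimal.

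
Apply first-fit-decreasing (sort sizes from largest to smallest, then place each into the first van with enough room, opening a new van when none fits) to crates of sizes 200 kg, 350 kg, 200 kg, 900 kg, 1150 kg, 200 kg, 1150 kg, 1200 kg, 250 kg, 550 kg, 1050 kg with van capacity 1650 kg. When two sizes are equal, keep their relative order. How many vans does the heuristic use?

5

Sorted descending: 1200, 1150, 1150, 1050, 900, 550, 350, 250, 200, 200, 200.
  1200 → van 1 (new)  [load 1200/1650]
  1150 → van 2 (new)  [load 1150/1650]
  1150 → van 3 (new)  [load 1150/1650]
  1050 → van 4 (new)  [load 1050/1650]
  900 → van 5 (new)  [load 900/1650]
  550 → van 4  [load 1600/1650]
  350 → van 1  [load 1550/1650]
  250 → van 2  [load 1400/1650]
  200 → van 2  [load 1600/1650]
  200 → van 3  [load 1350/1650]
  200 → van 3  [load 1550/1650]
5 vans opened.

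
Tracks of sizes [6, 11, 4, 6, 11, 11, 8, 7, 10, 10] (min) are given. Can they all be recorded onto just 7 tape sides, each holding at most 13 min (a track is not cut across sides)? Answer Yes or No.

No

Total = 84 min; ⌈84/13⌉ = 7.
The bound of 7 does not rule out 7, but exhaustive search shows no assignment into 7 tape sides of capacity 13 min exists — the minimum is 8.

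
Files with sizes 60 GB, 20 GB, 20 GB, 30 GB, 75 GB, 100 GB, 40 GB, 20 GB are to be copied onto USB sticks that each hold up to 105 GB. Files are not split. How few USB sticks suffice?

Total = 100 + 75 + 60 + 40 + 30 + 20 + 20 + 20 = 365 GB.
Lower bound: ⌈365/105⌉ = 4 USB sticks.
A packing using 4 USB sticks:
  USB stick 1: 100 = 100
  USB stick 2: 75 + 30 = 105
  USB stick 3: 60 + 40 = 100
  USB stick 4: 20 + 20 + 20 = 60
This matches the lower bound, so 4 is optimal.

4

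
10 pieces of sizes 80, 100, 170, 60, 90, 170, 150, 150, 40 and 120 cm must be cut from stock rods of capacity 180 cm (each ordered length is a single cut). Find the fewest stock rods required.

Total = 170 + 170 + 150 + 150 + 120 + 100 + 90 + 80 + 60 + 40 = 1130 cm.
Lower bound: ⌈1130/180⌉ = 7 stock rods.
A packing using 7 stock rods:
  stock rod 1: 170 = 170
  stock rod 2: 170 = 170
  stock rod 3: 150 = 150
  stock rod 4: 150 = 150
  stock rod 5: 120 + 60 = 180
  stock rod 6: 100 + 80 = 180
  stock rod 7: 90 + 40 = 130
This matches the lower bound, so 7 is optimal.

7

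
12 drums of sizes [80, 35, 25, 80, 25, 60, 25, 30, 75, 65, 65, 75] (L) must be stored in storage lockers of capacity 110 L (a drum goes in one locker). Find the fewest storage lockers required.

Total = 80 + 80 + 75 + 75 + 65 + 65 + 60 + 35 + 30 + 25 + 25 + 25 = 640 L.
Lower bound: ⌈640/110⌉ = 6 storage lockers.
Also, 7 drums each exceed 55 L, and no two of those can share a locker, so at least 7 storage lockers are needed.
A packing using 7 storage lockers:
  locker 1: 80 + 30 = 110
  locker 2: 80 + 25 = 105
  locker 3: 75 + 35 = 110
  locker 4: 75 + 25 = 100
  locker 5: 65 + 25 = 90
  locker 6: 65 = 65
  locker 7: 60 = 60
This matches the lower bound, so 7 is optimal.

7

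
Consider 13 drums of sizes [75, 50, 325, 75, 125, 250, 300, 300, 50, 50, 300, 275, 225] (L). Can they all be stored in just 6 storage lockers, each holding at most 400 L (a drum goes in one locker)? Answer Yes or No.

Total = 2400 L; ⌈2400/400⌉ = 6.
7 drums each exceed half the capacity and cannot share a locker, forcing at least 7 storage lockers.
At least 7 storage lockers are required, but only 6 are allowed.

No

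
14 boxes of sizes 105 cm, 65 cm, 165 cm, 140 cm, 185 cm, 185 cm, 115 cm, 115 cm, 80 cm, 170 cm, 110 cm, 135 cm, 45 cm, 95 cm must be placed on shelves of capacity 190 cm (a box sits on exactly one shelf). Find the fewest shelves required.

11

Total = 185 + 185 + 170 + 165 + 140 + 135 + 115 + 115 + 110 + 105 + 95 + 80 + 65 + 45 = 1710 cm.
Lower bound: ⌈1710/190⌉ = 9 shelves.
Also, 10 boxes each exceed 95 cm, and no two of those can share a shelf, so at least 10 shelves are needed.
A packing using 11 shelves:
  shelf 1: 185 = 185
  shelf 2: 185 = 185
  shelf 3: 170 = 170
  shelf 4: 165 = 165
  shelf 5: 140 + 45 = 185
  shelf 6: 135 = 135
  shelf 7: 115 + 65 = 180
  shelf 8: 115 = 115
  shelf 9: 110 + 80 = 190
  shelf 10: 105 = 105
  shelf 11: 95 = 95
No arrangement into 10 shelves stays within capacity, so 11 is optimal.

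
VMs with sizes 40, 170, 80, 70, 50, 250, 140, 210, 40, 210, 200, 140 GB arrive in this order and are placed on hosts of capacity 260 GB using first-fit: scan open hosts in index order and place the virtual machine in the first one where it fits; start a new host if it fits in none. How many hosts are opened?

8

  40 → host 1 (new)  [load 40/260]
  170 → host 1  [load 210/260]
  80 → host 2 (new)  [load 80/260]
  70 → host 2  [load 150/260]
  50 → host 1  [load 260/260]
  250 → host 3 (new)  [load 250/260]
  140 → host 4 (new)  [load 140/260]
  210 → host 5 (new)  [load 210/260]
  40 → host 2  [load 190/260]
  210 → host 6 (new)  [load 210/260]
  200 → host 7 (new)  [load 200/260]
  140 → host 8 (new)  [load 140/260]
8 hosts opened.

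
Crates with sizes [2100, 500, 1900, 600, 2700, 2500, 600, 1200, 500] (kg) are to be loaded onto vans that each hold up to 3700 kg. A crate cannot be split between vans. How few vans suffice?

4

Total = 2700 + 2500 + 2100 + 1900 + 1200 + 600 + 600 + 500 + 500 = 12600 kg.
Lower bound: ⌈12600/3700⌉ = 4 vans.
A packing using 4 vans:
  van 1: 2700 + 600 = 3300
  van 2: 2500 + 1200 = 3700
  van 3: 2100 + 600 + 500 + 500 = 3700
  van 4: 1900 = 1900
This matches the lower bound, so 4 is optimal.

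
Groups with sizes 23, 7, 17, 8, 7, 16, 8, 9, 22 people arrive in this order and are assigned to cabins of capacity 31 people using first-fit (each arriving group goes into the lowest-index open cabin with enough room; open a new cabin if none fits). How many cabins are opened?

  23 → cabin 1 (new)  [load 23/31]
  7 → cabin 1  [load 30/31]
  17 → cabin 2 (new)  [load 17/31]
  8 → cabin 2  [load 25/31]
  7 → cabin 3 (new)  [load 7/31]
  16 → cabin 3  [load 23/31]
  8 → cabin 3  [load 31/31]
  9 → cabin 4 (new)  [load 9/31]
  22 → cabin 4  [load 31/31]
4 cabins opened.

4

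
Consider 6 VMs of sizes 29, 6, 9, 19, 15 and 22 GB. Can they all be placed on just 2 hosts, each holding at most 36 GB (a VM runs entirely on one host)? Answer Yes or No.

No

Total = 100 GB; ⌈100/36⌉ = 3.
At least 3 hosts are required, but only 2 are allowed.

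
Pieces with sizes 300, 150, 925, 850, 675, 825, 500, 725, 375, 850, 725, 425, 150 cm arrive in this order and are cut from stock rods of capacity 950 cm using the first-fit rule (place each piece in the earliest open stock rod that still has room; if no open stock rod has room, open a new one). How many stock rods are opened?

  300 → stock rod 1 (new)  [load 300/950]
  150 → stock rod 1  [load 450/950]
  925 → stock rod 2 (new)  [load 925/950]
  850 → stock rod 3 (new)  [load 850/950]
  675 → stock rod 4 (new)  [load 675/950]
  825 → stock rod 5 (new)  [load 825/950]
  500 → stock rod 1  [load 950/950]
  725 → stock rod 6 (new)  [load 725/950]
  375 → stock rod 7 (new)  [load 375/950]
  850 → stock rod 8 (new)  [load 850/950]
  725 → stock rod 9 (new)  [load 725/950]
  425 → stock rod 7  [load 800/950]
  150 → stock rod 4  [load 825/950]
9 stock rods opened.

9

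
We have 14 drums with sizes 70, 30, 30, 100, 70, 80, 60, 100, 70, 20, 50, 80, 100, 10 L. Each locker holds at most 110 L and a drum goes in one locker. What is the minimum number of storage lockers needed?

Total = 100 + 100 + 100 + 80 + 80 + 70 + 70 + 70 + 60 + 50 + 30 + 30 + 20 + 10 = 870 L.
Lower bound: ⌈870/110⌉ = 8 storage lockers.
Also, 9 drums each exceed 55 L, and no two of those can share a locker, so at least 9 storage lockers are needed.
A packing using 9 storage lockers:
  locker 1: 100 + 10 = 110
  locker 2: 100 = 100
  locker 3: 100 = 100
  locker 4: 80 + 30 = 110
  locker 5: 80 + 30 = 110
  locker 6: 70 + 20 = 90
  locker 7: 70 = 70
  locker 8: 70 = 70
  locker 9: 60 + 50 = 110
This matches the lower bound, so 9 is optimal.

9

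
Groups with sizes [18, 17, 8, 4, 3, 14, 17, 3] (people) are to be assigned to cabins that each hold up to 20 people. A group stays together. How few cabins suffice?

5

Total = 18 + 17 + 17 + 14 + 8 + 4 + 3 + 3 = 84 people.
Lower bound: ⌈84/20⌉ = 5 cabins.
A packing using 5 cabins:
  cabin 1: 18 = 18
  cabin 2: 17 + 3 = 20
  cabin 3: 17 + 3 = 20
  cabin 4: 14 + 4 = 18
  cabin 5: 8 = 8
This matches the lower bound, so 5 is optimal.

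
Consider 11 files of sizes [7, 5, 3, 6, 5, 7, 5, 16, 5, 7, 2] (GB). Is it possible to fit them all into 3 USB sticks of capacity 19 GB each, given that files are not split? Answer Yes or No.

Total = 68 GB; ⌈68/19⌉ = 4.
At least 4 USB sticks are required, but only 3 are allowed.

No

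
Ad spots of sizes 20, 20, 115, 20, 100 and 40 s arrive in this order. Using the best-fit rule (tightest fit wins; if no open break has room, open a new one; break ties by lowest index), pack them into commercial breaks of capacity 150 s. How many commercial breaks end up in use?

  20 → break 1 (new)  [load 20/150]
  20 → break 1  [load 40/150]
  115 → break 2 (new)  [load 115/150]
  20 → break 2  [load 135/150]
  100 → break 1  [load 140/150]
  40 → break 3 (new)  [load 40/150]
3 commercial breaks opened.

3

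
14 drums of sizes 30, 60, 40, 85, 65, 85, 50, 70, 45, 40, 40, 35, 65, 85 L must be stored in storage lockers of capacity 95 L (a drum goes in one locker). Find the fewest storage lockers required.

10

Total = 85 + 85 + 85 + 70 + 65 + 65 + 60 + 50 + 45 + 40 + 40 + 40 + 35 + 30 = 795 L.
Lower bound: ⌈795/95⌉ = 9 storage lockers.
A packing using 10 storage lockers:
  locker 1: 85 = 85
  locker 2: 85 = 85
  locker 3: 85 = 85
  locker 4: 70 = 70
  locker 5: 65 + 30 = 95
  locker 6: 65 = 65
  locker 7: 60 + 35 = 95
  locker 8: 50 + 45 = 95
  locker 9: 40 + 40 = 80
  locker 10: 40 = 40
No arrangement into 9 storage lockers stays within capacity, so 10 is optimal.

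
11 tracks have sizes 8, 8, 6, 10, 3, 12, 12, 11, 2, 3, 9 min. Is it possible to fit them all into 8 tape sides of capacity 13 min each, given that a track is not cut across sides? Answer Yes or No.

A valid assignment using 8 tape sides:
  side 1: 12 = 12
  side 2: 12 = 12
  side 3: 11 + 2 = 13
  side 4: 10 + 3 = 13
  side 5: 9 + 3 = 12
  side 6: 8 = 8
  side 7: 8 = 8
  side 8: 6 = 6
Every load is within 13 min, so 8 tape sides suffice.

Yes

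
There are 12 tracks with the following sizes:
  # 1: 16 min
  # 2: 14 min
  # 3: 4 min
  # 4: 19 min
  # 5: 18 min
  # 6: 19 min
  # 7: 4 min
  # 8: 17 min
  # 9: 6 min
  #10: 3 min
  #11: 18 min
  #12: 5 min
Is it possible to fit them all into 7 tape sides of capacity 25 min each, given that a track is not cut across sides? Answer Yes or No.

A valid assignment using 7 tape sides:
  side 1: 19 + 6 = 25
  side 2: 19 + 5 = 24
  side 3: 18 + 4 + 3 = 25
  side 4: 18 + 4 = 22
  side 5: 17 = 17
  side 6: 16 = 16
  side 7: 14 = 14
Every load is within 25 min, so 7 tape sides suffice.

Yes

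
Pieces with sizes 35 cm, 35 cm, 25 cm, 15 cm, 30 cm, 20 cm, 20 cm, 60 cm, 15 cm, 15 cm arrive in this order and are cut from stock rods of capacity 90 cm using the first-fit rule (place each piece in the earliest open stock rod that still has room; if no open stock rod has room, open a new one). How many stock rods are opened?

  35 → stock rod 1 (new)  [load 35/90]
  35 → stock rod 1  [load 70/90]
  25 → stock rod 2 (new)  [load 25/90]
  15 → stock rod 1  [load 85/90]
  30 → stock rod 2  [load 55/90]
  20 → stock rod 2  [load 75/90]
  20 → stock rod 3 (new)  [load 20/90]
  60 → stock rod 3  [load 80/90]
  15 → stock rod 2  [load 90/90]
  15 → stock rod 4 (new)  [load 15/90]
4 stock rods opened.

4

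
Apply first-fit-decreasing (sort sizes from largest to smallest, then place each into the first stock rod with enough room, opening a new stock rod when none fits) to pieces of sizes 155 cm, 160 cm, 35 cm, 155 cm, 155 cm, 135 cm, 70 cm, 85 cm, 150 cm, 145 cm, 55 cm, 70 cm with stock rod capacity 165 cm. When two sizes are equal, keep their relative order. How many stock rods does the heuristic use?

Sorted descending: 160, 155, 155, 155, 150, 145, 135, 85, 70, 70, 55, 35.
  160 → stock rod 1 (new)  [load 160/165]
  155 → stock rod 2 (new)  [load 155/165]
  155 → stock rod 3 (new)  [load 155/165]
  155 → stock rod 4 (new)  [load 155/165]
  150 → stock rod 5 (new)  [load 150/165]
  145 → stock rod 6 (new)  [load 145/165]
  135 → stock rod 7 (new)  [load 135/165]
  85 → stock rod 8 (new)  [load 85/165]
  70 → stock rod 8  [load 155/165]
  70 → stock rod 9 (new)  [load 70/165]
  55 → stock rod 9  [load 125/165]
  35 → stock rod 9  [load 160/165]
9 stock rods opened.

9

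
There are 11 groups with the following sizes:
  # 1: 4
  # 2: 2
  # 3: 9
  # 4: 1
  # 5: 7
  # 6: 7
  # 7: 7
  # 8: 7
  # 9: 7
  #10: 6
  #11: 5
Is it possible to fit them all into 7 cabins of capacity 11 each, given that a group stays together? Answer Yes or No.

A valid assignment using 7 cabins:
  cabin 1: 9 + 2 = 11
  cabin 2: 7 + 4 = 11
  cabin 3: 7 + 1 = 8
  cabin 4: 7 = 7
  cabin 5: 7 = 7
  cabin 6: 7 = 7
  cabin 7: 6 + 5 = 11
Every load is within 11, so 7 cabins suffice.

Yes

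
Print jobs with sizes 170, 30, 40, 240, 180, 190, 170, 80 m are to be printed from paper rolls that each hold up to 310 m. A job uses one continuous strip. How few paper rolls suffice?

5

Total = 240 + 190 + 180 + 170 + 170 + 80 + 40 + 30 = 1100 m.
Lower bound: ⌈1100/310⌉ = 4 paper rolls.
Also, 5 print jobs each exceed 155 m, and no two of those can share a roll, so at least 5 paper rolls are needed.
A packing using 5 paper rolls:
  roll 1: 240 + 40 + 30 = 310
  roll 2: 190 + 80 = 270
  roll 3: 180 = 180
  roll 4: 170 = 170
  roll 5: 170 = 170
This matches the lower bound, so 5 is optimal.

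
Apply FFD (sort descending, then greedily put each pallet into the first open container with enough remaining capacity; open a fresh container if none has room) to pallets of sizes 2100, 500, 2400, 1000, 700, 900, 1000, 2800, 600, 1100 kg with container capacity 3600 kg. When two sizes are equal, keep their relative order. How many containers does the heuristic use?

Sorted descending: 2800, 2400, 2100, 1100, 1000, 1000, 900, 700, 600, 500.
  2800 → container 1 (new)  [load 2800/3600]
  2400 → container 2 (new)  [load 2400/3600]
  2100 → container 3 (new)  [load 2100/3600]
  1100 → container 2  [load 3500/3600]
  1000 → container 3  [load 3100/3600]
  1000 → container 4 (new)  [load 1000/3600]
  900 → container 4  [load 1900/3600]
  700 → container 1  [load 3500/3600]
  600 → container 4  [load 2500/3600]
  500 → container 3  [load 3600/3600]
4 containers opened.

4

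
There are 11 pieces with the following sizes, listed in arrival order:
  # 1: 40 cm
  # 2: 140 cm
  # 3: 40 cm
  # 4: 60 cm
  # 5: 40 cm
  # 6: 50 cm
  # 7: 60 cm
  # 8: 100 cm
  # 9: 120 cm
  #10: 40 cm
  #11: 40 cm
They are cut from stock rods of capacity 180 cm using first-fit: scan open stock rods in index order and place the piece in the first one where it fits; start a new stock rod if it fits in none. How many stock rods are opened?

  40 → stock rod 1 (new)  [load 40/180]
  140 → stock rod 1  [load 180/180]
  40 → stock rod 2 (new)  [load 40/180]
  60 → stock rod 2  [load 100/180]
  40 → stock rod 2  [load 140/180]
  50 → stock rod 3 (new)  [load 50/180]
  60 → stock rod 3  [load 110/180]
  100 → stock rod 4 (new)  [load 100/180]
  120 → stock rod 5 (new)  [load 120/180]
  40 → stock rod 2  [load 180/180]
  40 → stock rod 3  [load 150/180]
5 stock rods opened.

5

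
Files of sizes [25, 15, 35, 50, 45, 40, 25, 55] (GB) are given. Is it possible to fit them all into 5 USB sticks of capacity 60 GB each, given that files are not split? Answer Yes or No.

Total = 290 GB; ⌈290/60⌉ = 5.
The bound of 5 does not rule out 5, but exhaustive search shows no assignment into 5 USB sticks of capacity 60 GB exists — the minimum is 6.

No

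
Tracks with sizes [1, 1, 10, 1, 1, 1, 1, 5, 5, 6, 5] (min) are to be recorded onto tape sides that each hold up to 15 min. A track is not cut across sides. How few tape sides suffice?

3

Total = 10 + 6 + 5 + 5 + 5 + 1 + 1 + 1 + 1 + 1 + 1 = 37 min.
Lower bound: ⌈37/15⌉ = 3 tape sides.
A packing using 3 tape sides:
  side 1: 10 + 5 = 15
  side 2: 6 + 5 + 1 + 1 + 1 + 1 = 15
  side 3: 5 + 1 + 1 = 7
This matches the lower bound, so 3 is optimal.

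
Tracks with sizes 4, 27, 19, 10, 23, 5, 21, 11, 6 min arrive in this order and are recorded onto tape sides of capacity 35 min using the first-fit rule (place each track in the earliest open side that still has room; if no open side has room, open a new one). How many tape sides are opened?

  4 → side 1 (new)  [load 4/35]
  27 → side 1  [load 31/35]
  19 → side 2 (new)  [load 19/35]
  10 → side 2  [load 29/35]
  23 → side 3 (new)  [load 23/35]
  5 → side 2  [load 34/35]
  21 → side 4 (new)  [load 21/35]
  11 → side 3  [load 34/35]
  6 → side 4  [load 27/35]
4 tape sides opened.

4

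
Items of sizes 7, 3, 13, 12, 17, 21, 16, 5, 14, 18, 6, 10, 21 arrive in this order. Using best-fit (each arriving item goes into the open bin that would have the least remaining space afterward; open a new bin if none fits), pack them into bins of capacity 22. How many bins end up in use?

9

  7 → bin 1 (new)  [load 7/22]
  3 → bin 1  [load 10/22]
  13 → bin 2 (new)  [load 13/22]
  12 → bin 1  [load 22/22]
  17 → bin 3 (new)  [load 17/22]
  21 → bin 4 (new)  [load 21/22]
  16 → bin 5 (new)  [load 16/22]
  5 → bin 3  [load 22/22]
  14 → bin 6 (new)  [load 14/22]
  18 → bin 7 (new)  [load 18/22]
  6 → bin 5  [load 22/22]
  10 → bin 8 (new)  [load 10/22]
  21 → bin 9 (new)  [load 21/22]
9 bins opened.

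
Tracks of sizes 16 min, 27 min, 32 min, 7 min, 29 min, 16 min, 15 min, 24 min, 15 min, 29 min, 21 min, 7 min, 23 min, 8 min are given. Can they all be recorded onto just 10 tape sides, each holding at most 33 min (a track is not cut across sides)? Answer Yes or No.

A valid assignment using 9 tape sides:
  side 1: 32 = 32
  side 2: 29 = 29
  side 3: 29 = 29
  side 4: 27 = 27
  side 5: 24 + 8 = 32
  side 6: 23 + 7 = 30
  side 7: 21 + 7 = 28
  side 8: 16 + 16 = 32
  side 9: 15 + 15 = 30
That uses only 9 ≤ 10, so 10 tape sides are enough.

Yes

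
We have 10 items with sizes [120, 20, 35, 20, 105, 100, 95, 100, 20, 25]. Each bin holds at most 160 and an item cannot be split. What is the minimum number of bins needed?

5

Total = 120 + 105 + 100 + 100 + 95 + 35 + 25 + 20 + 20 + 20 = 640.
Lower bound: ⌈640/160⌉ = 4 bins.
Also, 5 items each exceed 80, and no two of those can share a bin, so at least 5 bins are needed.
A packing using 5 bins:
  bin 1: 120 + 35 = 155
  bin 2: 105 + 25 + 20 = 150
  bin 3: 100 + 20 + 20 = 140
  bin 4: 100 = 100
  bin 5: 95 = 95
This matches the lower bound, so 5 is optimal.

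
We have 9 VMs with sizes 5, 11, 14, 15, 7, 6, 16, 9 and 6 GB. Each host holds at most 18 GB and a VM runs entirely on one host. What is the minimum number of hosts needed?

Total = 16 + 15 + 14 + 11 + 9 + 7 + 6 + 6 + 5 = 89 GB.
Lower bound: ⌈89/18⌉ = 5 hosts.
A packing using 6 hosts:
  host 1: 16 = 16
  host 2: 15 = 15
  host 3: 14 = 14
  host 4: 11 + 7 = 18
  host 5: 9 + 6 = 15
  host 6: 6 + 5 = 11
No arrangement into 5 hosts stays within capacity, so 6 is optimal.

6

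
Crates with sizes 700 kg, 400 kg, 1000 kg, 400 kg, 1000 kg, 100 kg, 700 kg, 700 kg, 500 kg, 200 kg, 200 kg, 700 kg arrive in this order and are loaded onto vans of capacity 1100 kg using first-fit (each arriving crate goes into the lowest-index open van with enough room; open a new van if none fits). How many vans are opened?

  700 → van 1 (new)  [load 700/1100]
  400 → van 1  [load 1100/1100]
  1000 → van 2 (new)  [load 1000/1100]
  400 → van 3 (new)  [load 400/1100]
  1000 → van 4 (new)  [load 1000/1100]
  100 → van 2  [load 1100/1100]
  700 → van 3  [load 1100/1100]
  700 → van 5 (new)  [load 700/1100]
  500 → van 6 (new)  [load 500/1100]
  200 → van 5  [load 900/1100]
  200 → van 5  [load 1100/1100]
  700 → van 7 (new)  [load 700/1100]
7 vans opened.

7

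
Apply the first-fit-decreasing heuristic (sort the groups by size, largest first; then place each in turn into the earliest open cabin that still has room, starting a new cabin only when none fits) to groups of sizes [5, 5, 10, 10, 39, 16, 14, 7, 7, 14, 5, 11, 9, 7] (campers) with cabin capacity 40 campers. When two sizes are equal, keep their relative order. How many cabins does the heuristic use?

Sorted descending: 39, 16, 14, 14, 11, 10, 10, 9, 7, 7, 7, 5, 5, 5.
  39 → cabin 1 (new)  [load 39/40]
  16 → cabin 2 (new)  [load 16/40]
  14 → cabin 2  [load 30/40]
  14 → cabin 3 (new)  [load 14/40]
  11 → cabin 3  [load 25/40]
  10 → cabin 2  [load 40/40]
  10 → cabin 3  [load 35/40]
  9 → cabin 4 (new)  [load 9/40]
  7 → cabin 4  [load 16/40]
  7 → cabin 4  [load 23/40]
  7 → cabin 4  [load 30/40]
  5 → cabin 3  [load 40/40]
  5 → cabin 4  [load 35/40]
  5 → cabin 4  [load 40/40]
4 cabins opened.

4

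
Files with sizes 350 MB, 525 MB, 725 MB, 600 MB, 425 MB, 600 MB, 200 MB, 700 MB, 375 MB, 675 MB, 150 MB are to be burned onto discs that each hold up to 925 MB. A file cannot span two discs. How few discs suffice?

7

Total = 725 + 700 + 675 + 600 + 600 + 525 + 425 + 375 + 350 + 200 + 150 = 5325 MB.
Lower bound: ⌈5325/925⌉ = 6 discs.
A packing using 7 discs:
  disc 1: 725 + 200 = 925
  disc 2: 700 + 150 = 850
  disc 3: 675 = 675
  disc 4: 600 = 600
  disc 5: 600 = 600
  disc 6: 525 + 375 = 900
  disc 7: 425 + 350 = 775
No arrangement into 6 discs stays within capacity, so 7 is optimal.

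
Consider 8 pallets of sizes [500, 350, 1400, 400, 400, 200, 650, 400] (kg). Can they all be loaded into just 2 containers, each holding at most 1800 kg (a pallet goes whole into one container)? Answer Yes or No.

Total = 4300 kg; ⌈4300/1800⌉ = 3.
At least 3 containers are required, but only 2 are allowed.

No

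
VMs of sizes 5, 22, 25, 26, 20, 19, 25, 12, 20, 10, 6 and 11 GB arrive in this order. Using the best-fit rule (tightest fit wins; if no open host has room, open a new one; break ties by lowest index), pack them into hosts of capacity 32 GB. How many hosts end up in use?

7

  5 → host 1 (new)  [load 5/32]
  22 → host 1  [load 27/32]
  25 → host 2 (new)  [load 25/32]
  26 → host 3 (new)  [load 26/32]
  20 → host 4 (new)  [load 20/32]
  19 → host 5 (new)  [load 19/32]
  25 → host 6 (new)  [load 25/32]
  12 → host 4  [load 32/32]
  20 → host 7 (new)  [load 20/32]
  10 → host 7  [load 30/32]
  6 → host 3  [load 32/32]
  11 → host 5  [load 30/32]
7 hosts opened.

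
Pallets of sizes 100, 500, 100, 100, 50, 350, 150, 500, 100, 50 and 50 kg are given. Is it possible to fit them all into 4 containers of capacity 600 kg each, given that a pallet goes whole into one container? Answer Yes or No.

A valid assignment using 4 containers:
  container 1: 500 + 100 = 600
  container 2: 500 + 100 = 600
  container 3: 350 + 150 + 100 = 600
  container 4: 100 + 50 + 50 + 50 = 250
Every load is within 600 kg, so 4 containers suffice.

Yes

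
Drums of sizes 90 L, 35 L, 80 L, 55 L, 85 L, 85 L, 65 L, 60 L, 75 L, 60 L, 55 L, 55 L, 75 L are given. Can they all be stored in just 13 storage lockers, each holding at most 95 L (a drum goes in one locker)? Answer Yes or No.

Yes

A valid assignment using 12 storage lockers:
  locker 1: 90 = 90
  locker 2: 85 = 85
  locker 3: 85 = 85
  locker 4: 80 = 80
  locker 5: 75 = 75
  locker 6: 75 = 75
  locker 7: 65 = 65
  locker 8: 60 + 35 = 95
  locker 9: 60 = 60
  locker 10: 55 = 55
  locker 11: 55 = 55
  locker 12: 55 = 55
That uses only 12 ≤ 13, so 13 storage lockers are enough.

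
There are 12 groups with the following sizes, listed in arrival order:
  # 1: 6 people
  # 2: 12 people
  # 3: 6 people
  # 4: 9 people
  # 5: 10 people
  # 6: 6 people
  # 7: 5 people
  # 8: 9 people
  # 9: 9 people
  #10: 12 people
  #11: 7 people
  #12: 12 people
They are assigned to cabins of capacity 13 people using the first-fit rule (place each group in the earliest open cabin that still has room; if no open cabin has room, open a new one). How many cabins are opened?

10

  6 → cabin 1 (new)  [load 6/13]
  12 → cabin 2 (new)  [load 12/13]
  6 → cabin 1  [load 12/13]
  9 → cabin 3 (new)  [load 9/13]
  10 → cabin 4 (new)  [load 10/13]
  6 → cabin 5 (new)  [load 6/13]
  5 → cabin 5  [load 11/13]
  9 → cabin 6 (new)  [load 9/13]
  9 → cabin 7 (new)  [load 9/13]
  12 → cabin 8 (new)  [load 12/13]
  7 → cabin 9 (new)  [load 7/13]
  12 → cabin 10 (new)  [load 12/13]
10 cabins opened.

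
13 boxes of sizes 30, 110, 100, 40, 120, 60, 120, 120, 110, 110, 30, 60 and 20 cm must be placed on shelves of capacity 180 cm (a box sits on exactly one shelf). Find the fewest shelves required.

7

Total = 120 + 120 + 120 + 110 + 110 + 110 + 100 + 60 + 60 + 40 + 30 + 30 + 20 = 1030 cm.
Lower bound: ⌈1030/180⌉ = 6 shelves.
Also, 7 boxes each exceed 90 cm, and no two of those can share a shelf, so at least 7 shelves are needed.
A packing using 7 shelves:
  shelf 1: 120 + 60 = 180
  shelf 2: 120 + 60 = 180
  shelf 3: 120 + 40 + 20 = 180
  shelf 4: 110 + 30 + 30 = 170
  shelf 5: 110 = 110
  shelf 6: 110 = 110
  shelf 7: 100 = 100
This matches the lower bound, so 7 is optimal.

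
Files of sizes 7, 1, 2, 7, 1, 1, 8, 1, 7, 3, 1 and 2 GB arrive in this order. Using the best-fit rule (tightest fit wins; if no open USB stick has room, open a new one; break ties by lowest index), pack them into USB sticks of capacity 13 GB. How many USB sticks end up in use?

  7 → USB stick 1 (new)  [load 7/13]
  1 → USB stick 1  [load 8/13]
  2 → USB stick 1  [load 10/13]
  7 → USB stick 2 (new)  [load 7/13]
  1 → USB stick 1  [load 11/13]
  1 → USB stick 1  [load 12/13]
  8 → USB stick 3 (new)  [load 8/13]
  1 → USB stick 1  [load 13/13]
  7 → USB stick 4 (new)  [load 7/13]
  3 → USB stick 3  [load 11/13]
  1 → USB stick 3  [load 12/13]
  2 → USB stick 2  [load 9/13]
4 USB sticks opened.

4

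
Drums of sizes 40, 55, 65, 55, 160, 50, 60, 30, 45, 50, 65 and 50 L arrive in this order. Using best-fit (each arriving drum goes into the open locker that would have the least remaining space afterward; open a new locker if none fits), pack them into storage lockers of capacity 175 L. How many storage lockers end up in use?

5

  40 → locker 1 (new)  [load 40/175]
  55 → locker 1  [load 95/175]
  65 → locker 1  [load 160/175]
  55 → locker 2 (new)  [load 55/175]
  160 → locker 3 (new)  [load 160/175]
  50 → locker 2  [load 105/175]
  60 → locker 2  [load 165/175]
  30 → locker 4 (new)  [load 30/175]
  45 → locker 4  [load 75/175]
  50 → locker 4  [load 125/175]
  65 → locker 5 (new)  [load 65/175]
  50 → locker 4  [load 175/175]
5 storage lockers opened.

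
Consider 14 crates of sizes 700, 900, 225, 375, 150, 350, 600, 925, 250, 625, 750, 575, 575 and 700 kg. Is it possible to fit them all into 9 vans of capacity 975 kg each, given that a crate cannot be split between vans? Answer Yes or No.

Yes

A valid assignment using 9 vans:
  van 1: 925 = 925
  van 2: 900 = 900
  van 3: 750 + 225 = 975
  van 4: 700 + 250 = 950
  van 5: 700 + 150 = 850
  van 6: 625 + 350 = 975
  van 7: 600 + 375 = 975
  van 8: 575 = 575
  van 9: 575 = 575
Every load is within 975 kg, so 9 vans suffice.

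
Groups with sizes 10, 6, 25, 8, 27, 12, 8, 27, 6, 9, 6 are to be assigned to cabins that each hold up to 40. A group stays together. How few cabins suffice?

Total = 27 + 27 + 25 + 12 + 10 + 9 + 8 + 8 + 6 + 6 + 6 = 144.
Lower bound: ⌈144/40⌉ = 4 cabins.
A packing using 4 cabins:
  cabin 1: 27 + 12 = 39
  cabin 2: 27 + 10 = 37
  cabin 3: 25 + 9 + 6 = 40
  cabin 4: 8 + 8 + 6 + 6 = 28
This matches the lower bound, so 4 is optimal.

4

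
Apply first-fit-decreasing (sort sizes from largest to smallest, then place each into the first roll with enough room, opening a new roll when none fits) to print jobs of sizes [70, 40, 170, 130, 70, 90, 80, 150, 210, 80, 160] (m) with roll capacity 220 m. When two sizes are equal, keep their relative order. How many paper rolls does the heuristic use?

7

Sorted descending: 210, 170, 160, 150, 130, 90, 80, 80, 70, 70, 40.
  210 → roll 1 (new)  [load 210/220]
  170 → roll 2 (new)  [load 170/220]
  160 → roll 3 (new)  [load 160/220]
  150 → roll 4 (new)  [load 150/220]
  130 → roll 5 (new)  [load 130/220]
  90 → roll 5  [load 220/220]
  80 → roll 6 (new)  [load 80/220]
  80 → roll 6  [load 160/220]
  70 → roll 4  [load 220/220]
  70 → roll 7 (new)  [load 70/220]
  40 → roll 2  [load 210/220]
7 paper rolls opened.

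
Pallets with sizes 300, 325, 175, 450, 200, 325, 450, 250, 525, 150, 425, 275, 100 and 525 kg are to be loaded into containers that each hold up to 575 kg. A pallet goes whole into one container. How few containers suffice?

Total = 525 + 525 + 450 + 450 + 425 + 325 + 325 + 300 + 275 + 250 + 200 + 175 + 150 + 100 = 4475 kg.
Lower bound: ⌈4475/575⌉ = 8 containers.
A packing using 9 containers:
  container 1: 525 = 525
  container 2: 525 = 525
  container 3: 450 + 100 = 550
  container 4: 450 = 450
  container 5: 425 + 150 = 575
  container 6: 325 + 250 = 575
  container 7: 325 + 200 = 525
  container 8: 300 + 275 = 575
  container 9: 175 = 175
No arrangement into 8 containers stays within capacity, so 9 is optimal.

9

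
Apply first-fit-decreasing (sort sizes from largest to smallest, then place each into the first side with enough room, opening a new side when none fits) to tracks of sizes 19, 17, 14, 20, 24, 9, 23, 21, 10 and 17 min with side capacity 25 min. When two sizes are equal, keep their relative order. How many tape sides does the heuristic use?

Sorted descending: 24, 23, 21, 20, 19, 17, 17, 14, 10, 9.
  24 → side 1 (new)  [load 24/25]
  23 → side 2 (new)  [load 23/25]
  21 → side 3 (new)  [load 21/25]
  20 → side 4 (new)  [load 20/25]
  19 → side 5 (new)  [load 19/25]
  17 → side 6 (new)  [load 17/25]
  17 → side 7 (new)  [load 17/25]
  14 → side 8 (new)  [load 14/25]
  10 → side 8  [load 24/25]
  9 → side 9 (new)  [load 9/25]
9 tape sides opened.

9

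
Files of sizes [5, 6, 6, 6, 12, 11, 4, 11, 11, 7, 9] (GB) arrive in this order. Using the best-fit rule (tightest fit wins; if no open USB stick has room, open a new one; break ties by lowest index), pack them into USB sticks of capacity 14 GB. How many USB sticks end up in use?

  5 → USB stick 1 (new)  [load 5/14]
  6 → USB stick 1  [load 11/14]
  6 → USB stick 2 (new)  [load 6/14]
  6 → USB stick 2  [load 12/14]
  12 → USB stick 3 (new)  [load 12/14]
  11 → USB stick 4 (new)  [load 11/14]
  4 → USB stick 5 (new)  [load 4/14]
  11 → USB stick 6 (new)  [load 11/14]
  11 → USB stick 7 (new)  [load 11/14]
  7 → USB stick 5  [load 11/14]
  9 → USB stick 8 (new)  [load 9/14]
8 USB sticks opened.

8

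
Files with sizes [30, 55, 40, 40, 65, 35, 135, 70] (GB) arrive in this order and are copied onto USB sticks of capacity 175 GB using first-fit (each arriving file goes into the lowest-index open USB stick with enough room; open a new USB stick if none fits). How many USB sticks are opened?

  30 → USB stick 1 (new)  [load 30/175]
  55 → USB stick 1  [load 85/175]
  40 → USB stick 1  [load 125/175]
  40 → USB stick 1  [load 165/175]
  65 → USB stick 2 (new)  [load 65/175]
  35 → USB stick 2  [load 100/175]
  135 → USB stick 3 (new)  [load 135/175]
  70 → USB stick 2  [load 170/175]
3 USB sticks opened.

3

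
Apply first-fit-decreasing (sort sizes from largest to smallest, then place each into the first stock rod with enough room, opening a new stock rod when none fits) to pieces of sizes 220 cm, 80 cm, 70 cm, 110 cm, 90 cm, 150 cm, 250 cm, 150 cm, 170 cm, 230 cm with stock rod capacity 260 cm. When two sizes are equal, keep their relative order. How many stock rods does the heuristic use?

7

Sorted descending: 250, 230, 220, 170, 150, 150, 110, 90, 80, 70.
  250 → stock rod 1 (new)  [load 250/260]
  230 → stock rod 2 (new)  [load 230/260]
  220 → stock rod 3 (new)  [load 220/260]
  170 → stock rod 4 (new)  [load 170/260]
  150 → stock rod 5 (new)  [load 150/260]
  150 → stock rod 6 (new)  [load 150/260]
  110 → stock rod 5  [load 260/260]
  90 → stock rod 4  [load 260/260]
  80 → stock rod 6  [load 230/260]
  70 → stock rod 7 (new)  [load 70/260]
7 stock rods opened.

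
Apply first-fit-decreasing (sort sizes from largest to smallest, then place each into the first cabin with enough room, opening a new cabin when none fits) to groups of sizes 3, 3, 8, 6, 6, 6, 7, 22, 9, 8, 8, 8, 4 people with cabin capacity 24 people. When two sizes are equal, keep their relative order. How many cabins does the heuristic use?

5

Sorted descending: 22, 9, 8, 8, 8, 8, 7, 6, 6, 6, 4, 3, 3.
  22 → cabin 1 (new)  [load 22/24]
  9 → cabin 2 (new)  [load 9/24]
  8 → cabin 2  [load 17/24]
  8 → cabin 3 (new)  [load 8/24]
  8 → cabin 3  [load 16/24]
  8 → cabin 3  [load 24/24]
  7 → cabin 2  [load 24/24]
  6 → cabin 4 (new)  [load 6/24]
  6 → cabin 4  [load 12/24]
  6 → cabin 4  [load 18/24]
  4 → cabin 4  [load 22/24]
  3 → cabin 5 (new)  [load 3/24]
  3 → cabin 5  [load 6/24]
5 cabins opened.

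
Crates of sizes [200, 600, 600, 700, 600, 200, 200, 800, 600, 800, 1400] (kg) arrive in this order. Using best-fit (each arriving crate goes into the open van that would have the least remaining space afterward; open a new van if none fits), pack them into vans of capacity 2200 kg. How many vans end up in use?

4

  200 → van 1 (new)  [load 200/2200]
  600 → van 1  [load 800/2200]
  600 → van 1  [load 1400/2200]
  700 → van 1  [load 2100/2200]
  600 → van 2 (new)  [load 600/2200]
  200 → van 2  [load 800/2200]
  200 → van 2  [load 1000/2200]
  800 → van 2  [load 1800/2200]
  600 → van 3 (new)  [load 600/2200]
  800 → van 3  [load 1400/2200]
  1400 → van 4 (new)  [load 1400/2200]
4 vans opened.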